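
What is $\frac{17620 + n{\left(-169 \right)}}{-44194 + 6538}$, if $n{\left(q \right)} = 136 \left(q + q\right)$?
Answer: $\frac{7087}{9414} \approx 0.75282$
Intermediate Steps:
$n{\left(q \right)} = 272 q$ ($n{\left(q \right)} = 136 \cdot 2 q = 272 q$)
$\frac{17620 + n{\left(-169 \right)}}{-44194 + 6538} = \frac{17620 + 272 \left(-169\right)}{-44194 + 6538} = \frac{17620 - 45968}{-37656} = \left(-28348\right) \left(- \frac{1}{37656}\right) = \frac{7087}{9414}$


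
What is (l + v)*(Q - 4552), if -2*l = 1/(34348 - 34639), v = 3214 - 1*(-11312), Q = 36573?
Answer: 270709792793/582 ≈ 4.6514e+8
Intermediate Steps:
v = 14526 (v = 3214 + 11312 = 14526)
l = 1/582 (l = -1/(2*(34348 - 34639)) = -1/2/(-291) = -1/2*(-1/291) = 1/582 ≈ 0.0017182)
(l + v)*(Q - 4552) = (1/582 + 14526)*(36573 - 4552) = (8454133/582)*32021 = 270709792793/582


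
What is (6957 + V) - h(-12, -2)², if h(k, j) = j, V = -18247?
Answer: -11294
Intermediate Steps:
(6957 + V) - h(-12, -2)² = (6957 - 18247) - 1*(-2)² = -11290 - 1*4 = -11290 - 4 = -11294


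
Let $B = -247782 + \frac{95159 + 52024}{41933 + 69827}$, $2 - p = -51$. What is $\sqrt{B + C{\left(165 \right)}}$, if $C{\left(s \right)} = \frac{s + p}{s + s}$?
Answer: $\frac{i \sqrt{1740850998516465}}{83820} \approx 497.77 i$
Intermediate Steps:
$p = 53$ ($p = 2 - -51 = 2 + 51 = 53$)
$C{\left(s \right)} = \frac{53 + s}{2 s}$ ($C{\left(s \right)} = \frac{s + 53}{s + s} = \frac{53 + s}{2 s}$)
$B = - \frac{27691969137}{111760}$ ($B = -247782 + \frac{147183}{111760} = - \frac{27691969137}{111760} \approx -2.4778 \cdot 10^{5}$)
$\sqrt{B + C{\left(165 \right)}} = \sqrt{- \frac{27691969137}{111760} + \frac{53 + 165}{2 \cdot 165}} = \sqrt{- \frac{27691969137}{111760} + \frac{1}{2} \cdot \frac{1}{165} \cdot 218} = \sqrt{- \frac{27691969137}{111760} + \frac{109}{165}} = \sqrt{- \frac{83075685923}{335280}} = \frac{i \sqrt{1740850998516465}}{83820}$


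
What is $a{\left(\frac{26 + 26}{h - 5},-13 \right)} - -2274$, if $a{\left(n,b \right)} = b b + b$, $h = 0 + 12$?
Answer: $2430$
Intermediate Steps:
$h = 12$
$a{\left(n,b \right)} = b + b^{2}$ ($a{\left(n,b \right)} = b^{2} + b = b + b^{2}$)
$a{\left(\frac{26 + 26}{h - 5},-13 \right)} - -2274 = - 13 \left(1 - 13\right) - -2274 = \left(-13\right) \left(-12\right) + 2274 = 156 + 2274 = 2430$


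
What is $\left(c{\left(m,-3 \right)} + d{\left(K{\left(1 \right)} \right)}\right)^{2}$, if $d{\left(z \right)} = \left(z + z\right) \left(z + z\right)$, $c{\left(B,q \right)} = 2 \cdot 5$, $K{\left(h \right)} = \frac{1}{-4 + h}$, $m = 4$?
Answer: $\frac{8836}{81} \approx 109.09$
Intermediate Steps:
$c{\left(B,q \right)} = 10$
$d{\left(z \right)} = 4 z^{2}$ ($d{\left(z \right)} = 2 z 2 z = 4 z^{2}$)
$\left(c{\left(m,-3 \right)} + d{\left(K{\left(1 \right)} \right)}\right)^{2} = \left(10 + 4 \left(\frac{1}{-4 + 1}\right)^{2}\right)^{2} = \left(10 + 4 \left(\frac{1}{-3}\right)^{2}\right)^{2} = \left(10 + 4 \left(- \frac{1}{3}\right)^{2}\right)^{2} = \left(10 + 4 \cdot \frac{1}{9}\right)^{2} = \left(10 + \frac{4}{9}\right)^{2} = \left(\frac{94}{9}\right)^{2} = \frac{8836}{81}$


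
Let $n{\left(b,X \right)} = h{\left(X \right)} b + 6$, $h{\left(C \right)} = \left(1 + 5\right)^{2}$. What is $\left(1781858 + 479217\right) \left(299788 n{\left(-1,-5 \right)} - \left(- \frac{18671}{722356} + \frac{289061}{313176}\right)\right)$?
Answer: $- \frac{1150085894474513095511125}{56556140664} \approx -2.0335 \cdot 10^{13}$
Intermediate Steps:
$h{\left(C \right)} = 36$ ($h{\left(C \right)} = 6^{2} = 36$)
$n{\left(b,X \right)} = 6 + 36 b$ ($n{\left(b,X \right)} = 36 b + 6 = 6 + 36 b$)
$\left(1781858 + 479217\right) \left(299788 n{\left(-1,-5 \right)} - \left(- \frac{18671}{722356} + \frac{289061}{313176}\right)\right) = \left(1781858 + 479217\right) \left(299788 \left(6 + 36 \left(-1\right)\right) - \left(- \frac{18671}{722356} + \frac{289061}{313176}\right)\right) = 2261075 \left(299788 \left(6 - 36\right) - \frac{50739409655}{56556140664}\right) = 2261075 \left(299788 \left(-30\right) + \left(- \frac{289061}{313176} + \frac{18671}{722356}\right)\right) = 2261075 \left(-8993640 - \frac{50739409655}{56556140664}\right) = 2261075 \left(- \frac{508645619660786615}{56556140664}\right) = - \frac{1150085894474513095511125}{56556140664}$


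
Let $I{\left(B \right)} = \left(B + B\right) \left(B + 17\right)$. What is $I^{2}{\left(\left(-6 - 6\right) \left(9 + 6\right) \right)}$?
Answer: $3443342400$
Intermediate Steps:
$I{\left(B \right)} = 2 B \left(17 + B\right)$
$I^{2}{\left(\left(-6 - 6\right) \left(9 + 6\right) \right)} = \left(2 \left(-6 - 6\right) \left(9 + 6\right) \left(17 + \left(-6 - 6\right) \left(9 + 6\right)\right)\right)^{2} = \left(2 \left(\left(-12\right) 15\right) \left(17 - 180\right)\right)^{2} = \left(2 \left(-180\right) \left(17 - 180\right)\right)^{2} = \left(2 \left(-180\right) \left(-163\right)\right)^{2} = 58680^{2} = 3443342400$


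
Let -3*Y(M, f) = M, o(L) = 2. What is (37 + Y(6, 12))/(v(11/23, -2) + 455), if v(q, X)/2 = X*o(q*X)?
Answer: 35/447 ≈ 0.078300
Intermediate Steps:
Y(M, f) = -M/3
v(q, X) = 4*X (v(q, X) = 2*(X*2) = 2*(2*X) = 4*X)
(37 + Y(6, 12))/(v(11/23, -2) + 455) = (37 - ⅓*6)/(4*(-2) + 455) = (37 - 2)/(-8 + 455) = 35/447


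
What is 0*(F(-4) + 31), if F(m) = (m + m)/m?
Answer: 0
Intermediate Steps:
F(m) = 2 (F(m) = (2*m)/m = 2)
0*(F(-4) + 31) = 0*(2 + 31) = 0*33 = 0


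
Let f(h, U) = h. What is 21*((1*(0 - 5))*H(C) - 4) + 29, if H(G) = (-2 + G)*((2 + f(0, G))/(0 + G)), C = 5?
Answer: -181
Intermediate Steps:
H(G) = 2*(-2 + G)/G (H(G) = (-2 + G)*((2 + 0)/(0 + G)) = (-2 + G)*(2/G) = 2*(-2 + G)/G)
21*((1*(0 - 5))*H(C) - 4) + 29 = 21*((1*(0 - 5))*(2 - 4/5) - 4) + 29 = 21*((1*(-5))*(2 - 4*⅕) - 4) + 29 = 21*(-5*(2 - ⅘) - 4) + 29 = 21*(-5*6/5 - 4) + 29 = 21*(-6 - 4) + 29 = 21*(-10) + 29 = -210 + 29 = -181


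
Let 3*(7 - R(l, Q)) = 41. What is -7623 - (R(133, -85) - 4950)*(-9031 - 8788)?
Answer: -264991399/3 ≈ -8.8330e+7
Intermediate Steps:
R(l, Q) = -20/3 (R(l, Q) = 7 - ⅓*41 = 7 - 41/3 = -20/3)
-7623 - (R(133, -85) - 4950)*(-9031 - 8788) = -7623 - (-20/3 - 4950)*(-9031 - 8788) = -7623 - (-14870)*(-17819)/3 = -7623 - 1*264968530/3 = -7623 - 264968530/3 = -264991399/3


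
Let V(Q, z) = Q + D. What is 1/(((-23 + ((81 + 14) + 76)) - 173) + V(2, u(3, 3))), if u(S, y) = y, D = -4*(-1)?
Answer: -1/19 ≈ -0.052632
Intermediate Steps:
D = 4
V(Q, z) = 4 + Q (V(Q, z) = Q + 4 = 4 + Q)
1/(((-23 + ((81 + 14) + 76)) - 173) + V(2, u(3, 3))) = 1/(((-23 + ((81 + 14) + 76)) - 173) + (4 + 2)) = 1/(((-23 + (95 + 76)) - 173) + 6) = 1/(((-23 + 171) - 173) + 6) = 1/((148 - 173) + 6) = 1/(-25 + 6) = 1/(-19) = -1/19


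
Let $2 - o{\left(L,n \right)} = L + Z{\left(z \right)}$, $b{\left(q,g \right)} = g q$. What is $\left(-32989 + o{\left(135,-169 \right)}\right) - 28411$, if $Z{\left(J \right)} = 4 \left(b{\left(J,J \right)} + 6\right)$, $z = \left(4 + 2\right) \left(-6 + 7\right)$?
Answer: $-61701$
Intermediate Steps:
$z = 6$ ($z = 6 \cdot 1 = 6$)
$Z{\left(J \right)} = 24 + 4 J^{2}$ ($Z{\left(J \right)} = 4 \left(J J + 6\right) = 4 \left(J^{2} + 6\right) = 4 \left(6 + J^{2}\right) = 24 + 4 J^{2}$)
$o{\left(L,n \right)} = -166 - L$ ($o{\left(L,n \right)} = 2 - \left(L + \left(24 + 4 \cdot 6^{2}\right)\right) = 2 - \left(L + \left(24 + 4 \cdot 36\right)\right) = 2 - \left(L + \left(24 + 144\right)\right) = 2 - \left(L + 168\right) = 2 - \left(168 + L\right) = -166 - L$)
$\left(-32989 + o{\left(135,-169 \right)}\right) - 28411 = \left(-32989 - 301\right) - 28411 = -33290 - 28411 = -61701$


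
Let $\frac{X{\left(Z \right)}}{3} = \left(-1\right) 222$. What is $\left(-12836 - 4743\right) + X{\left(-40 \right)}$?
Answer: $-18245$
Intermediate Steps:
$X{\left(Z \right)} = -666$ ($X{\left(Z \right)} = 3 \left(\left(-1\right) 222\right) = 3 \left(-222\right) = -666$)
$\left(-12836 - 4743\right) + X{\left(-40 \right)} = \left(-12836 - 4743\right) - 666 = -17579 - 666 = -18245$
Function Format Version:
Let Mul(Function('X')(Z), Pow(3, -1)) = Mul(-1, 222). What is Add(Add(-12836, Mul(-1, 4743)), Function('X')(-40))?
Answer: -18245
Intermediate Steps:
Function('X')(Z) = -666 (Function('X')(Z) = Mul(3, Mul(-1, 222)) = Mul(3, -222) = -666)
Add(Add(-12836, Mul(-1, 4743)), Function('X')(-40)) = Add(Add(-12836, Mul(-1, 4743)), -666) = Add(Add(-12836, -4743), -666) = Add(-17579, -666) = -18245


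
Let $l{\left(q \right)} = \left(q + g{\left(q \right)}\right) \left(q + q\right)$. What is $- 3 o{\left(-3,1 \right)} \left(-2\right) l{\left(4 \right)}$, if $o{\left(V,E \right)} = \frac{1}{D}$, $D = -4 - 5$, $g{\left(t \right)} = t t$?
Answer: $- \frac{320}{3} \approx -106.67$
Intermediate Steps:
$g{\left(t \right)} = t^{2}$
$D = -9$ ($D = -4 - 5 = -9$)
$o{\left(V,E \right)} = - \frac{1}{9}$ ($o{\left(V,E \right)} = \frac{1}{-9} = - \frac{1}{9}$)
$l{\left(q \right)} = 2 q \left(q + q^{2}\right)$ ($l{\left(q \right)} = \left(q + q^{2}\right) \left(q + q\right) = \left(q + q^{2}\right) 2 q = 2 q \left(q + q^{2}\right)$)
$- 3 o{\left(-3,1 \right)} \left(-2\right) l{\left(4 \right)} = \left(-3\right) \left(- \frac{1}{9}\right) \left(-2\right) 2 \cdot 4^{2} \left(1 + 4\right) = \frac{1}{3} \left(-2\right) 2 \cdot 16 \cdot 5 = \left(- \frac{2}{3}\right) 160 = - \frac{320}{3}$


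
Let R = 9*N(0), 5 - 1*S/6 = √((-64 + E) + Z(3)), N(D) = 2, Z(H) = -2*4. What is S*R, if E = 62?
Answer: 540 - 108*I*√10 ≈ 540.0 - 341.53*I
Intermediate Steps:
Z(H) = -8
S = 30 - 6*I*√10 (S = 30 - 6*√((-64 + 62) - 8) = 30 - 6*√(-2 - 8) = 30 - 6*I*√10 ≈ 30.0 - 18.974*I)
R = 18 (R = 9*2 = 18)
S*R = (30 - 6*I*√10)*18 = 540 - 108*I*√10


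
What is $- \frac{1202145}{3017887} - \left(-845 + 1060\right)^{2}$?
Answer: $- \frac{139503028720}{3017887} \approx -46225.0$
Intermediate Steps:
$- \frac{1202145}{3017887} - \left(-845 + 1060\right)^{2} = \left(-1202145\right) \frac{1}{3017887} - 215^{2} = - \frac{1202145}{3017887} - 46225 = - \frac{139503028720}{3017887}$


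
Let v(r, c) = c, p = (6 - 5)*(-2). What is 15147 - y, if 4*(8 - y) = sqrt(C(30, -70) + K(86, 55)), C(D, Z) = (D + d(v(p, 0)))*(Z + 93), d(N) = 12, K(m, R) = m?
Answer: 15139 + sqrt(263)/2 ≈ 15147.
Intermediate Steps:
p = -2 (p = 1*(-2) = -2)
C(D, Z) = (12 + D)*(93 + Z) (C(D, Z) = (D + 12)*(Z + 93) = (12 + D)*(93 + Z))
y = 8 - sqrt(263)/2 (y = 8 - sqrt((1116 + 12*(-70) + 93*30 + 30*(-70)) + 86)/4 = 8 - sqrt((1116 - 840 + 2790 - 2100) + 86)/4 = 8 - sqrt(966 + 86)/4 = 8 - sqrt(263)/2 ≈ -0.10864)
15147 - y = 15147 - (8 - sqrt(263)/2) = 15147 + (-8 + sqrt(263)/2) = 15139 + sqrt(263)/2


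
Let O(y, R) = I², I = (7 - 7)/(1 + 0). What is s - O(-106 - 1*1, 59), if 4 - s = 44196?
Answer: -44192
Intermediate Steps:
s = -44192 (s = 4 - 1*44196 = 4 - 44196 = -44192)
I = 0 (I = 0/1 = 0*1 = 0)
O(y, R) = 0 (O(y, R) = 0² = 0)
s - O(-106 - 1*1, 59) = -44192 - 1*0 = -44192 + 0 = -44192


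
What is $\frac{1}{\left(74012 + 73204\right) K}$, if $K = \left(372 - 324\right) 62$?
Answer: $\frac{1}{438114816} \approx 2.2825 \cdot 10^{-9}$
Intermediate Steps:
$K = 2976$ ($K = \left(372 - 324\right) 62 = 48 \cdot 62 = 2976$)
$\frac{1}{\left(74012 + 73204\right) K} = \frac{1}{\left(74012 + 73204\right) 2976} = \frac{1}{147216} \cdot \frac{1}{2976} = \frac{1}{438114816}$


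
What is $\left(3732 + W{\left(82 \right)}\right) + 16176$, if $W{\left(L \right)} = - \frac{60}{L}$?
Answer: $\frac{816198}{41} \approx 19907.0$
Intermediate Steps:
$\left(3732 + W{\left(82 \right)}\right) + 16176 = \left(3732 - \frac{60}{82}\right) + 16176 = \left(3732 - \frac{30}{41}\right) + 16176 = \frac{152982}{41} + 16176 = \frac{816198}{41}$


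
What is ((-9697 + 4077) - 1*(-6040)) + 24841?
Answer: 25261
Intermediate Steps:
((-9697 + 4077) - 1*(-6040)) + 24841 = (-5620 + 6040) + 24841 = 420 + 24841 = 25261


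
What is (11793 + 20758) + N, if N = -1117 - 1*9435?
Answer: 21999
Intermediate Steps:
N = -10552 (N = -1117 - 9435 = -10552)
(11793 + 20758) + N = (11793 + 20758) - 10552 = 32551 - 10552 = 21999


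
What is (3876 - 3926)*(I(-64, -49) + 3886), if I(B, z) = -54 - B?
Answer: -194800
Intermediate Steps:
(3876 - 3926)*(I(-64, -49) + 3886) = (3876 - 3926)*((-54 - 1*(-64)) + 3886) = -50*((-54 + 64) + 3886) = -50*(10 + 3886) = -50*3896 = -194800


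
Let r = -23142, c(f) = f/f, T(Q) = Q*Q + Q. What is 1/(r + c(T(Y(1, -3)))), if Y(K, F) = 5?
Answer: -1/23141 ≈ -4.3213e-5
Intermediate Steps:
T(Q) = Q + Q**2 (T(Q) = Q**2 + Q = Q + Q**2)
c(f) = 1
1/(r + c(T(Y(1, -3)))) = 1/(-23142 + 1) = 1/(-23141) = -1/23141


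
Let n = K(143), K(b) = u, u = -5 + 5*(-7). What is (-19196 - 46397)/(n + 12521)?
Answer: -65593/12481 ≈ -5.2554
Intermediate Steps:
u = -40 (u = -5 - 35 = -40)
K(b) = -40
n = -40
(-19196 - 46397)/(n + 12521) = (-19196 - 46397)/(-40 + 12521) = -65593/12481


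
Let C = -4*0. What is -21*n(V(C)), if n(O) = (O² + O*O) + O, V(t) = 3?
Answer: -441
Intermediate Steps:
C = 0
n(O) = O + 2*O² (n(O) = (O² + O²) + O = 2*O² + O = O + 2*O²)
-21*n(V(C)) = -63*(1 + 2*3) = -63*(1 + 6) = -63*7 = -21*21 = -441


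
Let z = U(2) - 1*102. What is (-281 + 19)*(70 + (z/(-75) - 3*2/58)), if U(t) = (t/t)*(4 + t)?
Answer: -13519986/725 ≈ -18648.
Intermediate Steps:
U(t) = 4 + t (U(t) = 1*(4 + t) = 4 + t)
z = -96 (z = (4 + 2) - 1*102 = 6 - 102 = -96)
(-281 + 19)*(70 + (z/(-75) - 3*2/58)) = (-281 + 19)*(70 + (-96/(-75) - 3*2/58)) = -262*(70 + (-96*(-1/75) - 6*1/58)) = -262*(70 + (32/25 - 3/29)) = -262*(70 + 853/725) = -262*51603/725 = -13519986/725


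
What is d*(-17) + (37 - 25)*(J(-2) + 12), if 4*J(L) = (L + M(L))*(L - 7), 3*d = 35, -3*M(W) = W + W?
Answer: -109/3 ≈ -36.333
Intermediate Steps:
M(W) = -2*W/3 (M(W) = -(W + W)/3 = -2*W/3)
d = 35/3 (d = (⅓)*35 = 35/3 ≈ 11.667)
J(L) = L*(-7 + L)/12 (J(L) = ((L - 2*L/3)*(L - 7))/4 = ((L/3)*(-7 + L))/4 = (L*(-7 + L)/3)/4 = L*(-7 + L)/12)
d*(-17) + (37 - 25)*(J(-2) + 12) = (35/3)*(-17) + (37 - 25)*((1/12)*(-2)*(-7 - 2) + 12) = -595/3 + 12*((1/12)*(-2)*(-9) + 12) = -595/3 + 12*(3/2 + 12) = -595/3 + 12*(27/2) = -595/3 + 162 = -109/3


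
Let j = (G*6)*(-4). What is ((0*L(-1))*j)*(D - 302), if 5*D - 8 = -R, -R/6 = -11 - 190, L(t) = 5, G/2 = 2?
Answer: 0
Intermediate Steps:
G = 4 (G = 2*2 = 4)
j = -96 (j = (4*6)*(-4) = 24*(-4) = -96)
R = 1206 (R = -6*(-11 - 190) = -6*(-201) = 1206)
D = -1198/5 (D = 8/5 + (-1*1206)/5 = 8/5 + (⅕)*(-1206) = 8/5 - 1206/5 = -1198/5 ≈ -239.60)
((0*L(-1))*j)*(D - 302) = ((0*5)*(-96))*(-1198/5 - 302) = (0*(-96))*(-2708/5) = 0*(-2708/5) = 0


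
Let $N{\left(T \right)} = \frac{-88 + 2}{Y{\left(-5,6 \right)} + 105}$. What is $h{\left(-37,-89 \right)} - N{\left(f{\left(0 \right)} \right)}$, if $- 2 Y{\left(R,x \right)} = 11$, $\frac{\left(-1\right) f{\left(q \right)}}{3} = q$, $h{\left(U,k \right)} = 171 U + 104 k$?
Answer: $- \frac{3100845}{199} \approx -15582.0$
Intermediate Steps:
$h{\left(U,k \right)} = 104 k + 171 U$
$f{\left(q \right)} = - 3 q$
$Y{\left(R,x \right)} = - \frac{11}{2}$ ($Y{\left(R,x \right)} = \left(- \frac{1}{2}\right) 11 = - \frac{11}{2}$)
$N{\left(T \right)} = - \frac{172}{199}$ ($N{\left(T \right)} = \frac{-88 + 2}{- \frac{11}{2} + 105} = - \frac{86}{\frac{199}{2}} = \left(-86\right) \frac{2}{199} = - \frac{172}{199}$)
$h{\left(-37,-89 \right)} - N{\left(f{\left(0 \right)} \right)} = \left(104 \left(-89\right) + 171 \left(-37\right)\right) - - \frac{172}{199} = \left(-9256 - 6327\right) + \frac{172}{199} = -15583 + \frac{172}{199} = - \frac{3100845}{199}$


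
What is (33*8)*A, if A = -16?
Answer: -4224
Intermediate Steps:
(33*8)*A = (33*8)*(-16) = 264*(-16) = -4224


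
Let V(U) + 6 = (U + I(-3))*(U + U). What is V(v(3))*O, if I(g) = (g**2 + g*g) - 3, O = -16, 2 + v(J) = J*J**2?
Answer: -31904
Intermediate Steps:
v(J) = -2 + J**3 (v(J) = -2 + J*J**2 = -2 + J**3)
I(g) = -3 + 2*g**2 (I(g) = (g**2 + g**2) - 3 = 2*g**2 - 3 = -3 + 2*g**2)
V(U) = -6 + 2*U*(15 + U) (V(U) = -6 + (U + (-3 + 2*(-3)**2))*(U + U) = -6 + (U + (-3 + 2*9))*(2*U) = -6 + (U + (-3 + 18))*(2*U) = -6 + (U + 15)*(2*U) = -6 + (15 + U)*(2*U) = -6 + 2*U*(15 + U))
V(v(3))*O = (-6 + 2*(-2 + 3**3)**2 + 30*(-2 + 3**3))*(-16) = (-6 + 2*(-2 + 27)**2 + 30*(-2 + 27))*(-16) = (-6 + 2*25**2 + 30*25)*(-16) = (-6 + 2*625 + 750)*(-16) = (-6 + 1250 + 750)*(-16) = 1994*(-16) = -31904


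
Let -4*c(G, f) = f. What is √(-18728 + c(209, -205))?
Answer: I*√74707/2 ≈ 136.66*I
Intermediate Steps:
c(G, f) = -f/4
√(-18728 + c(209, -205)) = √(-18728 - ¼*(-205)) = √(-18728 + 205/4) = √(-74707/4) = I*√74707/2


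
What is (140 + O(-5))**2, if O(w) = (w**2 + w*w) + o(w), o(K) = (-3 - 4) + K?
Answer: 31684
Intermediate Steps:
o(K) = -7 + K
O(w) = -7 + w + 2*w**2 (O(w) = (w**2 + w*w) + (-7 + w) = (w**2 + w**2) + (-7 + w) = 2*w**2 + (-7 + w) = -7 + w + 2*w**2)
(140 + O(-5))**2 = (140 + (-7 - 5 + 2*(-5)**2))**2 = (140 + (-7 - 5 + 2*25))**2 = (140 + (-7 - 5 + 50))**2 = (140 + 38)**2 = 178**2 = 31684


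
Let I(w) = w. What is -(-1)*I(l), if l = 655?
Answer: 655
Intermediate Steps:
-(-1)*I(l) = -(-1)*655 = -1*(-655) = 655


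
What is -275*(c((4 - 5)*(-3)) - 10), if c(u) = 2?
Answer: 2200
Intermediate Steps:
-275*(c((4 - 5)*(-3)) - 10) = -275*(2 - 10) = -275*(-8) = 2200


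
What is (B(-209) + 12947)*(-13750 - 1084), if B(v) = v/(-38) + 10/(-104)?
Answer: -4995534925/26 ≈ -1.9214e+8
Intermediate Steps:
B(v) = -5/52 - v/38 (B(v) = v*(-1/38) + 10*(-1/104) = -v/38 - 5/52 = -5/52 - v/38)
(B(-209) + 12947)*(-13750 - 1084) = ((-5/52 - 1/38*(-209)) + 12947)*(-13750 - 1084) = ((-5/52 + 11/2) + 12947)*(-14834) = (281/52 + 12947)*(-14834) = (673525/52)*(-14834) = -4995534925/26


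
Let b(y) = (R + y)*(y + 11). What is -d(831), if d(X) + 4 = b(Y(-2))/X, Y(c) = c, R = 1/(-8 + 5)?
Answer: 1115/277 ≈ 4.0253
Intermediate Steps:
R = -⅓ (R = 1/(-3) = -⅓ ≈ -0.33333)
b(y) = (11 + y)*(-⅓ + y) (b(y) = (-⅓ + y)*(y + 11) = (-⅓ + y)*(11 + y) = (11 + y)*(-⅓ + y))
d(X) = -4 - 21/X (d(X) = -4 + (-11/3 + (-2)² + (32/3)*(-2))/X = -4 + (-11/3 + 4 - 64/3)/X = -4 - 21/X)
-d(831) = -(-4 - 21/831) = -(-4 - 21*1/831) = -(-4 - 7/277) = -1*(-1115/277) = 1115/277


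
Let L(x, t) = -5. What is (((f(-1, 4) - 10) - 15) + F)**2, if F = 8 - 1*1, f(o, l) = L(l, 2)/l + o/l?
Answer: 1521/4 ≈ 380.25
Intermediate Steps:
f(o, l) = -5/l + o/l
F = 7 (F = 8 - 1 = 7)
(((f(-1, 4) - 10) - 15) + F)**2 = ((((-5 - 1)/4 - 10) - 15) + 7)**2 = ((((1/4)*(-6) - 10) - 15) + 7)**2 = (((-3/2 - 10) - 15) + 7)**2 = ((-23/2 - 15) + 7)**2 = (-53/2 + 7)**2 = (-39/2)**2 = 1521/4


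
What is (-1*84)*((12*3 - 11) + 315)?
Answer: -28560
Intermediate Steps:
(-1*84)*((12*3 - 11) + 315) = -84*((36 - 11) + 315) = -84*(25 + 315) = -84*340 = -28560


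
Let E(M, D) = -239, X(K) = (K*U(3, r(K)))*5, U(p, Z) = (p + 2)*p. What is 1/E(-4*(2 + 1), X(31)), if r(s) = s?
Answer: -1/239 ≈ -0.0041841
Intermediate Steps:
U(p, Z) = p*(2 + p) (U(p, Z) = (2 + p)*p = p*(2 + p))
X(K) = 75*K (X(K) = (K*(3*(2 + 3)))*5 = (K*(3*5))*5 = (K*15)*5 = (15*K)*5 = 75*K)
1/E(-4*(2 + 1), X(31)) = 1/(-239) = -1/239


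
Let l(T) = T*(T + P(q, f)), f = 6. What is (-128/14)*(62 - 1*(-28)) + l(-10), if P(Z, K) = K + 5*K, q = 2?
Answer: -7580/7 ≈ -1082.9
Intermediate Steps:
P(Z, K) = 6*K
l(T) = T*(36 + T) (l(T) = T*(T + 6*6) = T*(T + 36) = T*(36 + T))
(-128/14)*(62 - 1*(-28)) + l(-10) = (-128/14)*(62 - 1*(-28)) - 10*(36 - 10) = (-128*1/14)*(62 + 28) - 10*26 = -64/7*90 - 260 = -5760/7 - 260 = -7580/7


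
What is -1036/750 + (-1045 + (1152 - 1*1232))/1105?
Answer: -198853/82875 ≈ -2.3994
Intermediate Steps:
-1036/750 + (-1045 + (1152 - 1*1232))/1105 = -1036*1/750 + (-1045 + (1152 - 1232))*(1/1105) = -518/375 + (-1045 - 80)*(1/1105) = -518/375 - 1125*1/1105 = -518/375 - 225/221 = -198853/82875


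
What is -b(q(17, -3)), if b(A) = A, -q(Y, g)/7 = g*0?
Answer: 0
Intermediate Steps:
q(Y, g) = 0 (q(Y, g) = -7*g*0 = -7*0 = 0)
-b(q(17, -3)) = -1*0 = 0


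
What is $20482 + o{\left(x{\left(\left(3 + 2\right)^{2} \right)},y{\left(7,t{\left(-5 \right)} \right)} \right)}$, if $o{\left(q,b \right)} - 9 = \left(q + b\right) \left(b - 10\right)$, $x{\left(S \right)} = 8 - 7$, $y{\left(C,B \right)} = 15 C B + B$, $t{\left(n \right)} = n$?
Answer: $306151$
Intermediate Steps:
$y{\left(C,B \right)} = B + 15 B C$ ($y{\left(C,B \right)} = 15 B C + B = B + 15 B C$)
$x{\left(S \right)} = 1$ ($x{\left(S \right)} = 8 - 7 = 1$)
$o{\left(q,b \right)} = 9 + \left(-10 + b\right) \left(b + q\right)$ ($o{\left(q,b \right)} = 9 + \left(q + b\right) \left(b - 10\right) = 9 + \left(b + q\right) \left(-10 + b\right) = 9 + \left(-10 + b\right) \left(b + q\right)$)
$20482 + o{\left(x{\left(\left(3 + 2\right)^{2} \right)},y{\left(7,t{\left(-5 \right)} \right)} \right)} = 20482 + \left(9 + \left(- 5 \left(1 + 15 \cdot 7\right)\right)^{2} - 10 \left(- 5 \left(1 + 15 \cdot 7\right)\right) - 10 + - 5 \left(1 + 15 \cdot 7\right) 1\right) = 20482 + \left(9 + \left(- 5 \left(1 + 105\right)\right)^{2} - 10 \left(- 5 \left(1 + 105\right)\right) - 10 + - 5 \left(1 + 105\right) 1\right) = 20482 + \left(9 + \left(\left(-5\right) 106\right)^{2} - 10 \left(\left(-5\right) 106\right) - 10 + \left(-5\right) 106 \cdot 1\right) = 20482 - \left(-4769 - 280900\right) = 20482 + \left(9 + 280900 + 5300 - 10 - 530\right) = 20482 + 285669 = 306151$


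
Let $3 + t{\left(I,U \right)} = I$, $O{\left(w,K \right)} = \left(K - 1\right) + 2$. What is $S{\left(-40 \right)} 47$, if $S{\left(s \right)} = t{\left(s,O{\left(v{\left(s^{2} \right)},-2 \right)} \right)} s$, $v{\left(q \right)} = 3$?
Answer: $80840$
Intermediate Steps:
$O{\left(w,K \right)} = 1 + K$ ($O{\left(w,K \right)} = \left(-1 + K\right) + 2 = 1 + K$)
$t{\left(I,U \right)} = -3 + I$
$S{\left(s \right)} = s \left(-3 + s\right)$ ($S{\left(s \right)} = \left(-3 + s\right) s = s \left(-3 + s\right)$)
$S{\left(-40 \right)} 47 = - 40 \left(-3 - 40\right) 47 = \left(-40\right) \left(-43\right) 47 = 1720 \cdot 47 = 80840$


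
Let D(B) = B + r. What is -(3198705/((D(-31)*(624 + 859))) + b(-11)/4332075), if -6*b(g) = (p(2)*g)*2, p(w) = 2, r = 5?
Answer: 3779189912759/45555313050 ≈ 82.958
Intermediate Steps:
D(B) = 5 + B (D(B) = B + 5 = 5 + B)
b(g) = -2*g/3 (b(g) = -2*g*2/6 = -2*g/3)
-(3198705/((D(-31)*(624 + 859))) + b(-11)/4332075) = -(3198705/(((5 - 31)*(624 + 859))) - ⅔*(-11)/4332075) = -(3198705/((-26*1483)) + (22/3)*(1/4332075)) = -(3198705/(-38558) + 2/1181475) = -(3198705*(-1/38558) + 2/1181475) = -(-3198705/38558 + 2/1181475) = -1*(-3779189912759/45555313050) = 3779189912759/45555313050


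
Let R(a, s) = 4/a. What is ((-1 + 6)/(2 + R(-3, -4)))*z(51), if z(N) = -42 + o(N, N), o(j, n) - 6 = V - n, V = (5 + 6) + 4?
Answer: -540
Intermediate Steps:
V = 15 (V = 11 + 4 = 15)
o(j, n) = 21 - n (o(j, n) = 6 + (15 - n) = 21 - n)
z(N) = -21 - N (z(N) = -42 + (21 - N) = -21 - N)
((-1 + 6)/(2 + R(-3, -4)))*z(51) = ((-1 + 6)/(2 + 4/(-3)))*(-21 - 1*51) = (5/(2 + 4*(-⅓)))*(-21 - 51) = (5/(2 - 4/3))*(-72) = (5/(⅔))*(-72) = (5*(3/2))*(-72) = (15/2)*(-72) = -540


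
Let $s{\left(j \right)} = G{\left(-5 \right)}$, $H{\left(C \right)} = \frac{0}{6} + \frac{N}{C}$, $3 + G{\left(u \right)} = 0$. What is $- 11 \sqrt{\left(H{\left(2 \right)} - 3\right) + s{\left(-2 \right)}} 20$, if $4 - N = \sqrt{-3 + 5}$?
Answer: $- 110 i \sqrt{16 + 2 \sqrt{2}} \approx - 477.31 i$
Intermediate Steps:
$N = 4 - \sqrt{2}$ ($N = 4 - \sqrt{-3 + 5} = 4 - \sqrt{2} \approx 2.5858$)
$G{\left(u \right)} = -3$ ($G{\left(u \right)} = -3 + 0 = -3$)
$H{\left(C \right)} = \frac{4 - \sqrt{2}}{C}$ ($H{\left(C \right)} = \frac{0}{6} + \frac{4 - \sqrt{2}}{C} = 0 \cdot \frac{1}{6} + \frac{4 - \sqrt{2}}{C} = 0 + \frac{4 - \sqrt{2}}{C} = \frac{4 - \sqrt{2}}{C}$)
$s{\left(j \right)} = -3$
$- 11 \sqrt{\left(H{\left(2 \right)} - 3\right) + s{\left(-2 \right)}} 20 = - 11 \sqrt{\left(\frac{4 - \sqrt{2}}{2} - 3\right) - 3} \cdot 20 = - 11 \sqrt{\left(\left(2 - \frac{\sqrt{2}}{2}\right) - 3\right) - 3} \cdot 20 = - 11 \sqrt{\left(-1 - \frac{\sqrt{2}}{2}\right) - 3} \cdot 20 = - 11 \sqrt{-4 - \frac{\sqrt{2}}{2}} \cdot 20 = - 220 \sqrt{-4 - \frac{\sqrt{2}}{2}}$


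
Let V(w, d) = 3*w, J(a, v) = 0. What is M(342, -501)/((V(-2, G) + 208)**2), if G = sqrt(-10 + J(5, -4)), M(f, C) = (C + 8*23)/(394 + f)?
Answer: -317/30031744 ≈ -1.0555e-5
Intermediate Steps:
M(f, C) = (184 + C)/(394 + f) (M(f, C) = (C + 184)/(394 + f) = (184 + C)/(394 + f))
G = I*sqrt(10) (G = sqrt(-10 + 0) = sqrt(-10) = I*sqrt(10) ≈ 3.1623*I)
M(342, -501)/((V(-2, G) + 208)**2) = ((184 - 501)/(394 + 342))/((3*(-2) + 208)**2) = (-317/736)/((-6 + 208)**2) = ((1/736)*(-317))/(202**2) = -317/736/40804 = -317/736*1/40804 = -317/30031744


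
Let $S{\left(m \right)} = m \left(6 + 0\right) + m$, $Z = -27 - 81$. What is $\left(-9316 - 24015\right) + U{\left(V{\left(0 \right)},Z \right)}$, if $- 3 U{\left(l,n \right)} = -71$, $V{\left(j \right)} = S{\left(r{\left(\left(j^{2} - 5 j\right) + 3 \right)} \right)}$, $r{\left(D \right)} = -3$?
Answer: $- \frac{99922}{3} \approx -33307.0$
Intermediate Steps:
$Z = -108$ ($Z = -27 - 81 = -108$)
$S{\left(m \right)} = 7 m$ ($S{\left(m \right)} = m 6 + m = 6 m + m = 7 m$)
$V{\left(j \right)} = -21$ ($V{\left(j \right)} = 7 \left(-3\right) = -21$)
$U{\left(l,n \right)} = \frac{71}{3}$ ($U{\left(l,n \right)} = \left(- \frac{1}{3}\right) \left(-71\right) = \frac{71}{3}$)
$\left(-9316 - 24015\right) + U{\left(V{\left(0 \right)},Z \right)} = \left(-9316 - 24015\right) + \frac{71}{3} = -33331 + \frac{71}{3} = - \frac{99922}{3}$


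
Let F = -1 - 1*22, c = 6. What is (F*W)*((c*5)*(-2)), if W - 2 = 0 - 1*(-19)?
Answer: 28980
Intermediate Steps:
W = 21 (W = 2 + (0 - 1*(-19)) = 2 + (0 + 19) = 2 + 19 = 21)
F = -23 (F = -1 - 22 = -23)
(F*W)*((c*5)*(-2)) = (-23*21)*((6*5)*(-2)) = -14490*(-2) = -483*(-60) = 28980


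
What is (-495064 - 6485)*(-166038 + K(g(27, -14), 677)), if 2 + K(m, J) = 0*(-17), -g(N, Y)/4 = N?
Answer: 83277195960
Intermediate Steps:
g(N, Y) = -4*N
K(m, J) = -2 (K(m, J) = -2 + 0*(-17) = -2 + 0 = -2)
(-495064 - 6485)*(-166038 + K(g(27, -14), 677)) = (-495064 - 6485)*(-166038 - 2) = -501549*(-166040) = 83277195960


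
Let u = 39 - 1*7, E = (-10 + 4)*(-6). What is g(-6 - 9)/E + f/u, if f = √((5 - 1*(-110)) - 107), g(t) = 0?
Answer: √2/16 ≈ 0.088388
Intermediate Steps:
E = 36 (E = -6*(-6) = 36)
f = 2*√2 (f = √((5 + 110) - 107) = √(115 - 107) = √8 = 2*√2 ≈ 2.8284)
u = 32 (u = 39 - 7 = 32)
g(-6 - 9)/E + f/u = 0/36 + (2*√2)/32 = 0*(1/36) + (2*√2)*(1/32) = 0 + √2/16 = √2/16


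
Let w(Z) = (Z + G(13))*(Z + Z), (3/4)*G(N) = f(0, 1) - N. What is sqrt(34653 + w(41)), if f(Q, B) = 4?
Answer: sqrt(37031) ≈ 192.43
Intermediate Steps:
G(N) = 16/3 - 4*N/3 (G(N) = 4*(4 - N)/3 = 16/3 - 4*N/3)
w(Z) = 2*Z*(-12 + Z) (w(Z) = (Z + (16/3 - 4/3*13))*(Z + Z) = (Z + (16/3 - 52/3))*(2*Z) = (Z - 12)*(2*Z) = (-12 + Z)*(2*Z) = 2*Z*(-12 + Z))
sqrt(34653 + w(41)) = sqrt(34653 + 2*41*(-12 + 41)) = sqrt(34653 + 2*41*29) = sqrt(34653 + 2378) = sqrt(37031)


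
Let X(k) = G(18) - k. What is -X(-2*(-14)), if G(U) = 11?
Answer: 17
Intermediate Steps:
X(k) = 11 - k
-X(-2*(-14)) = -(11 - (-2)*(-14)) = -(11 - 1*28) = -(11 - 28) = -1*(-17) = 17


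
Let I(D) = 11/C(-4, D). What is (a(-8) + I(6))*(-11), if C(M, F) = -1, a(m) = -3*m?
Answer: -143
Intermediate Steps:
I(D) = -11 (I(D) = 11/(-1) = 11*(-1) = -11)
(a(-8) + I(6))*(-11) = (-3*(-8) - 11)*(-11) = (24 - 11)*(-11) = 13*(-11) = -143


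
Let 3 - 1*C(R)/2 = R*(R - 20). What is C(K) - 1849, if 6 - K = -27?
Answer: -2701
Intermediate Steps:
K = 33 (K = 6 - 1*(-27) = 6 + 27 = 33)
C(R) = 6 - 2*R*(-20 + R) (C(R) = 6 - 2*R*(R - 20) = 6 - 2*R*(-20 + R))
C(K) - 1849 = (6 - 2*33² + 40*33) - 1849 = (6 - 2*1089 + 1320) - 1849 = (6 - 2178 + 1320) - 1849 = -852 - 1849 = -2701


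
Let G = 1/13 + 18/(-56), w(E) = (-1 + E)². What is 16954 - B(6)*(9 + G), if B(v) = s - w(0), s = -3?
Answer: 1546001/91 ≈ 16989.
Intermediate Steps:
G = -89/364 (G = 1*(1/13) + 18*(-1/56) = 1/13 - 9/28 = -89/364 ≈ -0.24451)
B(v) = -4 (B(v) = -3 - (-1 + 0)² = -3 - 1*(-1)² = -3 - 1*1 = -3 - 1 = -4)
16954 - B(6)*(9 + G) = 16954 - (-4)*(9 - 89/364) = 16954 - (-4)*3187/364 = 16954 - 1*(-3187/91) = 16954 + 3187/91 = 1546001/91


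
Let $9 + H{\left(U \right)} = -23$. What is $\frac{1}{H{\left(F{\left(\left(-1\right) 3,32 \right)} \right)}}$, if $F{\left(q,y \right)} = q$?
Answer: $- \frac{1}{32} \approx -0.03125$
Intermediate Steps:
$H{\left(U \right)} = -32$ ($H{\left(U \right)} = -9 - 23 = -32$)
$\frac{1}{H{\left(F{\left(\left(-1\right) 3,32 \right)} \right)}} = \frac{1}{-32} = - \frac{1}{32}$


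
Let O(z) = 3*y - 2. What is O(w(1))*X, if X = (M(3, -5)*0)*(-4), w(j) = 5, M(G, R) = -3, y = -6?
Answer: 0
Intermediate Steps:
X = 0 (X = -3*0*(-4) = 0*(-4) = 0)
O(z) = -20 (O(z) = 3*(-6) - 2 = -18 - 2 = -20)
O(w(1))*X = -20*0 = 0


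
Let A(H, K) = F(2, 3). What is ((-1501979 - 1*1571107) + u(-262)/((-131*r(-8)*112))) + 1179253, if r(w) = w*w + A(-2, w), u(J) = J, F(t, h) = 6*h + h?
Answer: -9014645079/4760 ≈ -1.8938e+6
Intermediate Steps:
F(t, h) = 7*h
A(H, K) = 21 (A(H, K) = 7*3 = 21)
r(w) = 21 + w**2 (r(w) = w*w + 21 = w**2 + 21 = 21 + w**2)
((-1501979 - 1*1571107) + u(-262)/((-131*r(-8)*112))) + 1179253 = ((-1501979 - 1*1571107) - 262*(-1/(14672*(21 + (-8)**2)))) + 1179253 = ((-1501979 - 1571107) - 262*(-1/(14672*(21 + 64)))) + 1179253 = (-3073086 - 262/(-131*85*112)) + 1179253 = (-3073086 - 262/((-11135*112))) + 1179253 = (-3073086 - 262/(-1247120)) + 1179253 = (-3073086 - 262*(-1/1247120)) + 1179253 = (-3073086 + 1/4760) + 1179253 = -14627889359/4760 + 1179253 = -9014645079/4760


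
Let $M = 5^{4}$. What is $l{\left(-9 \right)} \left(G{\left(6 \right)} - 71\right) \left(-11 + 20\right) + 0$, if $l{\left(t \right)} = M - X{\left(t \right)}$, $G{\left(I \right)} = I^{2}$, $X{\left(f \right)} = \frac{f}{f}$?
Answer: $-196560$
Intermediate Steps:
$X{\left(f \right)} = 1$
$M = 625$
$l{\left(t \right)} = 624$ ($l{\left(t \right)} = 625 - 1 = 624$)
$l{\left(-9 \right)} \left(G{\left(6 \right)} - 71\right) \left(-11 + 20\right) + 0 = 624 \left(6^{2} - 71\right) \left(-11 + 20\right) + 0 = 624 \left(36 - 71\right) 9 + 0 = 624 \left(\left(-35\right) 9\right) + 0 = 624 \left(-315\right) + 0 = -196560 + 0 = -196560$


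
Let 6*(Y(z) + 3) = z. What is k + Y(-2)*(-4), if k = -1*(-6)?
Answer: 58/3 ≈ 19.333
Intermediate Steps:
k = 6
Y(z) = -3 + z/6
k + Y(-2)*(-4) = 6 + (-3 + (1/6)*(-2))*(-4) = 6 + (-3 - 1/3)*(-4) = 6 - 10/3*(-4) = 6 + 40/3 = 58/3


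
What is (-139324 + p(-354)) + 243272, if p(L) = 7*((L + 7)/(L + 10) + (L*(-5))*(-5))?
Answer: 14449741/344 ≈ 42005.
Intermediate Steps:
p(L) = 175*L + 7*(7 + L)/(10 + L) (p(L) = 7*((7 + L)/(10 + L) - 5*L*(-5)) = 7*((7 + L)/(10 + L) + 25*L) = 7*(25*L + (7 + L)/(10 + L)) = 175*L + 7*(7 + L)/(10 + L))
(-139324 + p(-354)) + 243272 = (-139324 + 7*(7 + 25*(-354)² + 251*(-354))/(10 - 354)) + 243272 = (-139324 + 7*(7 + 25*125316 - 88854)/(-344)) + 243272 = (-139324 + 7*(-1/344)*(7 + 3132900 - 88854)) + 243272 = (-139324 + 7*(-1/344)*3044053) + 243272 = (-139324 - 21308371/344) + 243272 = -69235827/344 + 243272 = 14449741/344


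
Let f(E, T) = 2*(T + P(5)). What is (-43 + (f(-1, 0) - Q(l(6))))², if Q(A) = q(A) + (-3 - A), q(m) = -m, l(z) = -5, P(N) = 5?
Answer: 1600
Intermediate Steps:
Q(A) = -3 - 2*A (Q(A) = -A + (-3 - A) = -3 - 2*A)
f(E, T) = 10 + 2*T (f(E, T) = 2*(T + 5) = 2*(5 + T) = 10 + 2*T)
(-43 + (f(-1, 0) - Q(l(6))))² = (-43 + ((10 + 2*0) - (-3 - 2*(-5))))² = (-43 + ((10 + 0) - (-3 + 10)))² = (-43 + (10 - 1*7))² = (-43 + (10 - 7))² = (-43 + 3)² = (-40)² = 1600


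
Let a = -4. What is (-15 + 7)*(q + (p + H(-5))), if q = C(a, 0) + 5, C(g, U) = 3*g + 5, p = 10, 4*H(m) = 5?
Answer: -74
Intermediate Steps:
H(m) = 5/4 (H(m) = (¼)*5 = 5/4)
C(g, U) = 5 + 3*g
q = -2 (q = (5 + 3*(-4)) + 5 = (5 - 12) + 5 = -7 + 5 = -2)
(-15 + 7)*(q + (p + H(-5))) = (-15 + 7)*(-2 + (10 + 5/4)) = -8*(-2 + 45/4) = -8*37/4 = -74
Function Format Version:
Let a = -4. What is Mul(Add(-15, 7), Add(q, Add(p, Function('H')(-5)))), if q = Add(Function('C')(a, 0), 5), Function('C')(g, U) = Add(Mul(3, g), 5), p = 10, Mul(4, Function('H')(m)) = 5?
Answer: -74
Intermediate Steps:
Function('H')(m) = Rational(5, 4) (Function('H')(m) = Mul(Rational(1, 4), 5) = Rational(5, 4))
Function('C')(g, U) = Add(5, Mul(3, g))
q = -2 (q = Add(Add(5, Mul(3, -4)), 5) = Add(Add(5, -12), 5) = Add(-7, 5) = -2)
Mul(Add(-15, 7), Add(q, Add(p, Function('H')(-5)))) = Mul(Add(-15, 7), Add(-2, Add(10, Rational(5, 4)))) = Mul(-8, Add(-2, Rational(45, 4))) = Mul(-8, Rational(37, 4)) = -74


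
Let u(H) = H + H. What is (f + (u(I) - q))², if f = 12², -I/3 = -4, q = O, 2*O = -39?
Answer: 140625/4 ≈ 35156.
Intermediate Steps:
O = -39/2 (O = (½)*(-39) = -39/2 ≈ -19.500)
q = -39/2 ≈ -19.500
I = 12 (I = -3*(-4) = 12)
u(H) = 2*H
f = 144
(f + (u(I) - q))² = (144 + (2*12 - 1*(-39/2)))² = (144 + (24 + 39/2))² = (144 + 87/2)² = (375/2)² = 140625/4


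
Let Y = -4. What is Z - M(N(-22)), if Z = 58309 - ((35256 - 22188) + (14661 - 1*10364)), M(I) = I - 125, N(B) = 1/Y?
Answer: 164277/4 ≈ 41069.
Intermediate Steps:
N(B) = -1/4 (N(B) = 1/(-4) = -1/4)
M(I) = -125 + I
Z = 40944 (Z = 58309 - (13068 + (14661 - 10364)) = 58309 - (13068 + 4297) = 58309 - 1*17365 = 58309 - 17365 = 40944)
Z - M(N(-22)) = 40944 - (-125 - 1/4) = 40944 - 1*(-501/4) = 40944 + 501/4 = 164277/4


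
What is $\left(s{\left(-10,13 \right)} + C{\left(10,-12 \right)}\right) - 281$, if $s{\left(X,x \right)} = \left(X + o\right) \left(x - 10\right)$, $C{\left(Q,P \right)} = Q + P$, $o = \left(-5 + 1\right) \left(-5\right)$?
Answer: $-253$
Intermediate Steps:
$o = 20$ ($o = \left(-4\right) \left(-5\right) = 20$)
$C{\left(Q,P \right)} = P + Q$
$s{\left(X,x \right)} = \left(-10 + x\right) \left(20 + X\right)$ ($s{\left(X,x \right)} = \left(X + 20\right) \left(x - 10\right) = \left(20 + X\right) \left(-10 + x\right) = \left(-10 + x\right) \left(20 + X\right)$)
$\left(s{\left(-10,13 \right)} + C{\left(10,-12 \right)}\right) - 281 = \left(\left(-200 - -100 + 20 \cdot 13 - 130\right) + \left(-12 + 10\right)\right) - 281 = \left(\left(-200 + 100 + 260 - 130\right) - 2\right) - 281 = \left(30 - 2\right) - 281 = 28 - 281 = -253$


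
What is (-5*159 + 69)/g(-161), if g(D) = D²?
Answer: -726/25921 ≈ -0.028008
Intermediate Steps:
(-5*159 + 69)/g(-161) = (-5*159 + 69)/((-161)²) = (-795 + 69)/25921 = -726*1/25921 = -726/25921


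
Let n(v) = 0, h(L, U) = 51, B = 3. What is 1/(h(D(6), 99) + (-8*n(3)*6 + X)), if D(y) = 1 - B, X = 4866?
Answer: 1/4917 ≈ 0.00020338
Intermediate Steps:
D(y) = -2 (D(y) = 1 - 1*3 = 1 - 3 = -2)
1/(h(D(6), 99) + (-8*n(3)*6 + X)) = 1/(51 + (-8*0*6 + 4866)) = 1/(51 + (0*6 + 4866)) = 1/(51 + (0 + 4866)) = 1/(51 + 4866) = 1/4917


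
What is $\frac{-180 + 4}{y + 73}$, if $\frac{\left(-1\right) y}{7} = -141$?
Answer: $- \frac{44}{265} \approx -0.16604$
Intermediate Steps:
$y = 987$ ($y = \left(-7\right) \left(-141\right) = 987$)
$\frac{-180 + 4}{y + 73} = \frac{-180 + 4}{987 + 73} = - \frac{176}{1060} = \left(-176\right) \frac{1}{1060} = - \frac{44}{265}$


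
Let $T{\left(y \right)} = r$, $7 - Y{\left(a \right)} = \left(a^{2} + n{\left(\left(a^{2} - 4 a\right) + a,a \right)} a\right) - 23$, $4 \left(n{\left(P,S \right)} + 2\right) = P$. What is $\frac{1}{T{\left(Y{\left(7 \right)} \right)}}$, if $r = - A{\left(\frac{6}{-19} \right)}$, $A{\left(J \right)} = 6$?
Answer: $- \frac{1}{6} \approx -0.16667$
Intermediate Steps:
$n{\left(P,S \right)} = -2 + \frac{P}{4}$
$Y{\left(a \right)} = 30 - a^{2} - a \left(-2 - \frac{3 a}{4} + \frac{a^{2}}{4}\right)$ ($Y{\left(a \right)} = 7 - \left(\left(a^{2} + \left(-2 + \frac{\left(a^{2} - 4 a\right) + a}{4}\right) a\right) - 23\right) = 7 - \left(\left(a^{2} + \left(-2 + \frac{a^{2} - 3 a}{4}\right) a\right) - 23\right) = 7 - \left(\left(a^{2} + \left(-2 + \left(- \frac{3 a}{4} + \frac{a^{2}}{4}\right)\right) a\right) - 23\right) = 7 - \left(\left(a^{2} + \left(-2 - \frac{3 a}{4} + \frac{a^{2}}{4}\right) a\right) - 23\right) = 7 - \left(\left(a^{2} + a \left(-2 - \frac{3 a}{4} + \frac{a^{2}}{4}\right)\right) - 23\right) = 7 - \left(-23 + a^{2} + a \left(-2 - \frac{3 a}{4} + \frac{a^{2}}{4}\right)\right) = 30 - a^{2} - a \left(-2 - \frac{3 a}{4} + \frac{a^{2}}{4}\right)$)
$r = -6$ ($r = \left(-1\right) 6 = -6$)
$T{\left(y \right)} = -6$
$\frac{1}{T{\left(Y{\left(7 \right)} \right)}} = \frac{1}{-6} = - \frac{1}{6}$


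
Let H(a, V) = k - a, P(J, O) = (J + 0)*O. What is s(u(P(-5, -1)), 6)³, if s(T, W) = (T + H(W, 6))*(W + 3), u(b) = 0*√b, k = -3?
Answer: -531441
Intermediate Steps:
P(J, O) = J*O
H(a, V) = -3 - a
u(b) = 0
s(T, W) = (3 + W)*(-3 + T - W) (s(T, W) = (T + (-3 - W))*(W + 3) = (-3 + T - W)*(3 + W) = (3 + W)*(-3 + T - W))
s(u(P(-5, -1)), 6)³ = (-9 - 1*6² - 6*6 + 3*0 + 0*6)³ = (-9 - 1*36 - 36 + 0 + 0)³ = (-9 - 36 - 36 + 0 + 0)³ = (-81)³ = -531441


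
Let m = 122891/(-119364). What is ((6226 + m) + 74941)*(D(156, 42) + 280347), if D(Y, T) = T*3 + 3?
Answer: 4621316665869/203 ≈ 2.2765e+10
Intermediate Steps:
m = -122891/119364 (m = 122891*(-1/119364) = -122891/119364 ≈ -1.0295)
D(Y, T) = 3 + 3*T (D(Y, T) = 3*T + 3 = 3 + 3*T)
((6226 + m) + 74941)*(D(156, 42) + 280347) = ((6226 - 122891/119364) + 74941)*((3 + 3*42) + 280347) = (743037373/119364 + 74941)*((3 + 126) + 280347) = 9688294897*(129 + 280347)/119364 = (9688294897/119364)*280476 = 4621316665869/203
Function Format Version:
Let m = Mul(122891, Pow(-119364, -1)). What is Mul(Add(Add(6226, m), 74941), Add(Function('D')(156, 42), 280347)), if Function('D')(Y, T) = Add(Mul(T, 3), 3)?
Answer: Rational(4621316665869, 203) ≈ 2.2765e+10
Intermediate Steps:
m = Rational(-122891, 119364) (m = Mul(122891, Rational(-1, 119364)) = Rational(-122891, 119364) ≈ -1.0295)
Function('D')(Y, T) = Add(3, Mul(3, T)) (Function('D')(Y, T) = Add(Mul(3, T), 3) = Add(3, Mul(3, T)))
Mul(Add(Add(6226, m), 74941), Add(Function('D')(156, 42), 280347)) = Mul(Add(Add(6226, Rational(-122891, 119364)), 74941), Add(Add(3, Mul(3, 42)), 280347)) = Mul(Add(Rational(743037373, 119364), 74941), Add(Add(3, 126), 280347)) = Mul(Rational(9688294897, 119364), Add(129, 280347)) = Mul(Rational(9688294897, 119364), 280476) = Rational(4621316665869, 203)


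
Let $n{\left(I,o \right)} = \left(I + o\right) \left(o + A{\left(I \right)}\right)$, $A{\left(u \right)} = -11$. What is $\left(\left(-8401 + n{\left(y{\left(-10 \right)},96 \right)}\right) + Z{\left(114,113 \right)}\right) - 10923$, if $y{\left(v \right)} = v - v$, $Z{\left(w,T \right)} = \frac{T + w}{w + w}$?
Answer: $- \frac{2545165}{228} \approx -11163.0$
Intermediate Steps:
$Z{\left(w,T \right)} = \frac{T + w}{2 w}$
$y{\left(v \right)} = 0$
$n{\left(I,o \right)} = \left(-11 + o\right) \left(I + o\right)$ ($n{\left(I,o \right)} = \left(I + o\right) \left(o - 11\right) = \left(I + o\right) \left(-11 + o\right) = \left(-11 + o\right) \left(I + o\right)$)
$\left(\left(-8401 + n{\left(y{\left(-10 \right)},96 \right)}\right) + Z{\left(114,113 \right)}\right) - 10923 = \left(\left(-8401 + \left(96^{2} - 0 - 1056 + 0 \cdot 96\right)\right) + \frac{113 + 114}{2 \cdot 114}\right) - 10923 = \left(\left(-8401 + \left(9216 + 0 - 1056 + 0\right)\right) + \frac{1}{2} \cdot \frac{1}{114} \cdot 227\right) - 10923 = \left(\left(-8401 + 8160\right) + \frac{227}{228}\right) - 10923 = \left(-241 + \frac{227}{228}\right) - 10923 = - \frac{54721}{228} - 10923 = - \frac{2545165}{228}$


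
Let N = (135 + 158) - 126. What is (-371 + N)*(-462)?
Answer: 94248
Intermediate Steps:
N = 167 (N = 293 - 126 = 167)
(-371 + N)*(-462) = (-371 + 167)*(-462) = -204*(-462) = 94248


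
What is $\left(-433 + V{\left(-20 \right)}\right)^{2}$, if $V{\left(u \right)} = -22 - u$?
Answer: $189225$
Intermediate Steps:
$\left(-433 + V{\left(-20 \right)}\right)^{2} = \left(-433 - 2\right)^{2} = \left(-435\right)^{2} = 189225$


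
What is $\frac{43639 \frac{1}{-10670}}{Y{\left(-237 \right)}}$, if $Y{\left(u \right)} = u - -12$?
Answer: $\frac{43639}{2400750} \approx 0.018177$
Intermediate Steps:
$Y{\left(u \right)} = 12 + u$ ($Y{\left(u \right)} = u + 12 = 12 + u$)
$\frac{43639 \frac{1}{-10670}}{Y{\left(-237 \right)}} = \frac{43639 \frac{1}{-10670}}{12 - 237} = \frac{43639 \left(- \frac{1}{10670}\right)}{-225} = \left(- \frac{43639}{10670}\right) \left(- \frac{1}{225}\right) = \frac{43639}{2400750}$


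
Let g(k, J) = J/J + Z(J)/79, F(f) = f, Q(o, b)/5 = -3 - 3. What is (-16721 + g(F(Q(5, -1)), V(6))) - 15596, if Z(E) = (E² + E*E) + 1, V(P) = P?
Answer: -2552891/79 ≈ -32315.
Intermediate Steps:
Q(o, b) = -30 (Q(o, b) = 5*(-3 - 3) = 5*(-6) = -30)
Z(E) = 1 + 2*E² (Z(E) = (E² + E²) + 1 = 2*E² + 1 = 1 + 2*E²)
g(k, J) = 80/79 + 2*J²/79 (g(k, J) = J/J + (1 + 2*J²)/79 = 1 + (1 + 2*J²)*(1/79) = 1 + (1/79 + 2*J²/79) = 80/79 + 2*J²/79)
(-16721 + g(F(Q(5, -1)), V(6))) - 15596 = (-16721 + (80/79 + (2/79)*6²)) - 15596 = (-16721 + (80/79 + (2/79)*36)) - 15596 = (-16721 + (80/79 + 72/79)) - 15596 = (-16721 + 152/79) - 15596 = -1320807/79 - 15596 = -2552891/79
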